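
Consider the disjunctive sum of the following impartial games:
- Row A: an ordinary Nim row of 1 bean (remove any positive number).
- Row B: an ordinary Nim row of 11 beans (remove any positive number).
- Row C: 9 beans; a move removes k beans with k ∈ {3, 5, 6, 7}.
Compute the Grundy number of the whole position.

Row A is a plain Nim row of size 1, so its Grundy value is 1.
Row B is a plain Nim row of size 11, so its Grundy value is 11.
Build the Grundy sequence for row C with g(k) = mex{g(k−s) : s ∈ {3, 5, 6, 7}, s ≤ k}:
g(0) = mex{} = 0
g(1) = mex{} = 0
g(2) = mex{} = 0
g(3) = mex{0} = 1
g(4) = mex{0} = 1
g(5) = mex{0} = 1
g(6) = mex{0,1} = 2
g(7) = mex{0,1} = 2
g(8) = mex{0,1} = 2
g(9) = mex{0,1,2} = 3
So g(9) = 3.
The value of a disjunctive sum is the nim-sum of the parts.
Combined value = 1 XOR 11 XOR 3 = 9.

9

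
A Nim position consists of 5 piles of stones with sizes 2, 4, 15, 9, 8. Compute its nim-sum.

8

Write each in binary and XOR column by column:
  0010  (2)
  0100  (4)
  1111  (15)
  1001  (9)
  1000  (8)
  ----
  1000  (8)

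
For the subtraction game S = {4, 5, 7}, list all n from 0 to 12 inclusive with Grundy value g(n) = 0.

Build the Grundy sequence with g(k) = mex{g(k−s) : s ∈ {4, 5, 7}, s ≤ k}:
g(0) = mex{} = 0
g(1) = mex{} = 0
g(2) = mex{} = 0
g(3) = mex{} = 0
g(4) = mex{0} = 1
g(5) = mex{0} = 1
g(6) = mex{0} = 1
g(7) = mex{0} = 1
g(8) = mex{0,1} = 2
g(9) = mex{0,1} = 2
g(10) = mex{0,1} = 2
g(11) = mex{1} = 0
g(12) = mex{1,2} = 0
The P-positions (g = 0) in 0..12 are 0, 1, 2, 3, 11, 12.

0, 1, 2, 3, 11, 12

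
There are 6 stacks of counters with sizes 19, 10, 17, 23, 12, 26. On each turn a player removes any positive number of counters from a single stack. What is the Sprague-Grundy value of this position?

Write each in binary and XOR column by column:
  10011  (19)
  01010  (10)
  10001  (17)
  10111  (23)
  01100  (12)
  11010  (26)
  -----
  01001  (9)

9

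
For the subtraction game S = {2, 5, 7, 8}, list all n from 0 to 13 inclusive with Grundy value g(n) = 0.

0, 1, 4, 10, 13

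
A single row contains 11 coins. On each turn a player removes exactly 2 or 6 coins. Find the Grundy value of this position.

Compute g(0), g(1), … for moves {2, 6}:
g(0) = mex{} = 0
g(1) = mex{} = 0
g(2) = mex{0} = 1
g(3) = mex{0} = 1
g(4) = mex{1} = 0
g(5) = mex{1} = 0
g(6) = mex{0} = 1
g(7) = mex{0} = 1
g(8) = mex{1} = 0
g(9) = mex{1} = 0
g(10) = mex{0} = 1
g(11) = mex{0} = 1
So g(11) = 1.

1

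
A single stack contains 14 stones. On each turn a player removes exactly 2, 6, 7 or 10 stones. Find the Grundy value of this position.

Grundy values for subtraction set {2, 6, 7, 10}:
g(0) = mex{} = 0
g(1) = mex{} = 0
g(2) = mex{0} = 1
g(3) = mex{0} = 1
g(4) = mex{1} = 0
g(5) = mex{1} = 0
g(6) = mex{0} = 1
g(7) = mex{0} = 1
g(8) = mex{0,1} = 2
g(9) = mex{1} = 0
g(10) = mex{0,1,2} = 3
g(11) = mex{0} = 1
g(12) = mex{0,1,3} = 2
g(13) = mex{1} = 0
g(14) = mex{0,1,2} = 3
So g(14) = 3.

3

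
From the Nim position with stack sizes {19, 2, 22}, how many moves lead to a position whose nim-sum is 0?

1

Compute the nim-sum pairwise:
19 ⊕ 2 = 17
17 ⊕ 22 = 7
The overall nim-sum is X = 7. A stack of size p has a winning move iff p XOR X < p (reduce it to p XOR X).
  19: 19 XOR 7 = 20 ≥ 19 — no move.
  2: 2 XOR 7 = 5 ≥ 2 — no move.
  22: 22 XOR 7 = 17 < 22 — winning move (to 17).
That gives 1 winning move.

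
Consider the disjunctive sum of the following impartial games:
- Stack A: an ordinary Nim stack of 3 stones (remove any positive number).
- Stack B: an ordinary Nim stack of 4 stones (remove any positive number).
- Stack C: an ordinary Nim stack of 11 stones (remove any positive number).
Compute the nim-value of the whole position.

12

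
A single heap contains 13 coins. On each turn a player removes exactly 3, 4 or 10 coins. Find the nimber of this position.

Grundy values for subtraction set {3, 4, 10}:
g(0) = mex{} = 0
g(1) = mex{} = 0
g(2) = mex{} = 0
g(3) = mex{0} = 1
g(4) = mex{0} = 1
g(5) = mex{0} = 1
g(6) = mex{0,1} = 2
g(7) = mex{1} = 0
g(8) = mex{1} = 0
g(9) = mex{1,2} = 0
g(10) = mex{0,2} = 1
g(11) = mex{0} = 1
g(12) = mex{0} = 1
g(13) = mex{0,1} = 2
So g(13) = 2.

2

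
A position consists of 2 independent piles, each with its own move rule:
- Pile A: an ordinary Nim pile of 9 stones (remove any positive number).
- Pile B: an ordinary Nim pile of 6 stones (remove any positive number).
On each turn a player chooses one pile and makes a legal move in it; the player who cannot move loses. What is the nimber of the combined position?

15

Pile A is a plain Nim pile of size 9, so its Grundy value is 9.
Pile B is a plain Nim pile of size 6, so its Grundy value is 6.
The value of a disjunctive sum is the nim-sum of the parts.
Combined value = 9 ⊕ 6 = 15.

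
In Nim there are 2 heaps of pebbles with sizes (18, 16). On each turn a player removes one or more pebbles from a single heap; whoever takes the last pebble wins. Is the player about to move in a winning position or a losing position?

Compute the nim-sum pairwise:
18 XOR 16 = 2
The nim-sum is 2 ≠ 0, so this is an N-position: the player to move can win.

Winning position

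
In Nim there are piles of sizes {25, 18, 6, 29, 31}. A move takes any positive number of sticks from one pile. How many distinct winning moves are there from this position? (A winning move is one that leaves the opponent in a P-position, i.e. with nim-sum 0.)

Nim-sum: 25 XOR 18 XOR 6 XOR 29 XOR 31 = 15.
The overall nim-sum is X = 15. A pile of size p has a winning move iff p XOR X < p (reduce it to p XOR X).
  25: 25 XOR 15 = 22 < 25 — winning move (to 22).
  18: 18 XOR 15 = 29 ≥ 18 — no move.
  6: 6 XOR 15 = 9 ≥ 6 — no move.
  29: 29 XOR 15 = 18 < 29 — winning move (to 18).
  31: 31 XOR 15 = 16 < 31 — winning move (to 16).
That gives 3 winning moves.

3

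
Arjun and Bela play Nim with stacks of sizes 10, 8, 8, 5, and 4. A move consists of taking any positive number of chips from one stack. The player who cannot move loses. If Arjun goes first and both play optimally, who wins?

Nim-sum: 10 XOR 8 XOR 8 XOR 5 XOR 4 = 11.
The nim-sum is 11 ≠ 0, so this is an N-position: the player to move can win; Arjun has a winning move.

Arjun wins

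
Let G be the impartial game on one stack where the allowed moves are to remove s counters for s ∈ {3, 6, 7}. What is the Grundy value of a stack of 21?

0

Compute g(0), g(1), … for moves {3, 6, 7}:
k:     0  1  2  3  4  5  6  7  8  9 10 11 12 13 14 15 16 17 18 19 20 21
g(k):  0  0  0  1  1  1  2  2  2  3  0  0  0  1  1  1  2  2  2  3  0  0
So g(21) = 0.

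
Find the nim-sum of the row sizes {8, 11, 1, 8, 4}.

14

Bitwise XOR of the heap sizes:
  1000  (8)
  1011  (11)
  0001  (1)
  1000  (8)
  0100  (4)
  ----
  1110  (14)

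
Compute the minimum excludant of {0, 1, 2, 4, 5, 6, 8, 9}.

3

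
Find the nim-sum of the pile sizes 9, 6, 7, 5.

13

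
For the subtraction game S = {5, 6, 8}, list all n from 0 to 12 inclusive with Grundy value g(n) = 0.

0, 1, 2, 3, 4

Build the Grundy sequence with g(k) = mex{g(k−s) : s ∈ {5, 6, 8}, s ≤ k}:
g(0) = mex{} = 0
g(1) = mex{} = 0
g(2) = mex{} = 0
g(3) = mex{} = 0
g(4) = mex{} = 0
g(5) = mex{0} = 1
g(6) = mex{0} = 1
g(7) = mex{0} = 1
g(8) = mex{0} = 1
g(9) = mex{0} = 1
g(10) = mex{0,1} = 2
g(11) = mex{0,1} = 2
g(12) = mex{0,1} = 2
The P-positions (g = 0) in 0..12 are 0, 1, 2, 3, 4.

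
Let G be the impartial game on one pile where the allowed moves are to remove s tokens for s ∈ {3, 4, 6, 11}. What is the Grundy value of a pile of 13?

1

Build the Grundy sequence with g(k) = mex{g(k−s) : s ∈ {3, 4, 6, 11}, s ≤ k}:
g(0) = mex{} = 0
g(1) = mex{} = 0
g(2) = mex{} = 0
g(3) = mex{0} = 1
g(4) = mex{0} = 1
g(5) = mex{0} = 1
g(6) = mex{0,1} = 2
g(7) = mex{0,1} = 2
g(8) = mex{0,1} = 2
g(9) = mex{1,2} = 0
g(10) = mex{1,2} = 0
g(11) = mex{0,1,2} = 3
g(12) = mex{0,2} = 1
g(13) = mex{0,2} = 1
So g(13) = 1.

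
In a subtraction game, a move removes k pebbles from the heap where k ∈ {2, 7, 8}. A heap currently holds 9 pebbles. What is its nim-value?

2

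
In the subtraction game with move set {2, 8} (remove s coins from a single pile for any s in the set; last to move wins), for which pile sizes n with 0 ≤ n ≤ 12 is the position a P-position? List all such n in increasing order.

0, 1, 4, 5, 10, 11

Build the Grundy sequence with g(k) = mex{g(k−s) : s ∈ {2, 8}, s ≤ k}:
g(0) = mex{} = 0
g(1) = mex{} = 0
g(2) = mex{0} = 1
g(3) = mex{0} = 1
g(4) = mex{1} = 0
g(5) = mex{1} = 0
g(6) = mex{0} = 1
g(7) = mex{0} = 1
g(8) = mex{0,1} = 2
g(9) = mex{0,1} = 2
g(10) = mex{1,2} = 0
g(11) = mex{1,2} = 0
g(12) = mex{0} = 1
The P-positions (g = 0) in 0..12 are 0, 1, 4, 5, 10, 11.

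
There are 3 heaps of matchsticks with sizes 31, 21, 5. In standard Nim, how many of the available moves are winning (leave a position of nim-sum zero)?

Nim-sum: 31 ⊕ 21 ⊕ 5 = 15.
The overall nim-sum is X = 15. A heap of size p has a winning move iff p XOR X < p (reduce it to p XOR X).
  31: 31 XOR 15 = 16 < 31 — winning move (to 16).
  21: 21 XOR 15 = 26 ≥ 21 — no move.
  5: 5 XOR 15 = 10 ≥ 5 — no move.
That gives 1 winning move.

1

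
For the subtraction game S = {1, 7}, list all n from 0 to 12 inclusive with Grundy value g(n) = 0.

0, 2, 4, 6, 8, 10, 12

Grundy values for subtraction set {1, 7}:
g(0) = mex{} = 0
g(1) = mex{0} = 1
g(2) = mex{1} = 0
g(3) = mex{0} = 1
g(4) = mex{1} = 0
g(5) = mex{0} = 1
g(6) = mex{1} = 0
g(7) = mex{0} = 1
g(8) = mex{1} = 0
g(9) = mex{0} = 1
g(10) = mex{1} = 0
g(11) = mex{0} = 1
g(12) = mex{1} = 0
The P-positions (g = 0) in 0..12 are 0, 2, 4, 6, 8, 10, 12.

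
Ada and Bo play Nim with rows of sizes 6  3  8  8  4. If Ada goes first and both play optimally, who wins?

Nim-sum: 6 ⊕ 3 ⊕ 8 ⊕ 8 ⊕ 4 = 1.
The nim-sum is 1 ≠ 0, so this is an N-position: the player to move can win; Ada has a winning move.

Ada wins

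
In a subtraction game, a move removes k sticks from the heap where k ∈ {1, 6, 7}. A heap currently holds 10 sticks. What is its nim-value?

Grundy values for subtraction set {1, 6, 7}:
k:     0  1  2  3  4  5  6  7  8  9 10
g(k):  0  1  0  1  0  1  2  3  2  3  2
So g(10) = 2.

2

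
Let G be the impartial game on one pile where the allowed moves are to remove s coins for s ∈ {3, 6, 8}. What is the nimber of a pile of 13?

Build the Grundy sequence with g(k) = mex{g(k−s) : s ∈ {3, 6, 8}, s ≤ k}:
g(0) = mex{} = 0
g(1) = mex{} = 0
g(2) = mex{} = 0
g(3) = mex{0} = 1
g(4) = mex{0} = 1
g(5) = mex{0} = 1
g(6) = mex{0,1} = 2
g(7) = mex{0,1} = 2
g(8) = mex{0,1} = 2
g(9) = mex{0,1,2} = 3
g(10) = mex{0,1,2} = 3
g(11) = mex{1,2} = 0
g(12) = mex{1,2,3} = 0
g(13) = mex{1,2,3} = 0
So g(13) = 0.

0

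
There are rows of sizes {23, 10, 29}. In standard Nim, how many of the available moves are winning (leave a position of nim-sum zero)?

0

Compute the nim-sum pairwise:
23 XOR 10 = 29
29 XOR 29 = 0
The nim-sum is already 0, so every move leaves a nonzero nim-sum — there are no winning moves.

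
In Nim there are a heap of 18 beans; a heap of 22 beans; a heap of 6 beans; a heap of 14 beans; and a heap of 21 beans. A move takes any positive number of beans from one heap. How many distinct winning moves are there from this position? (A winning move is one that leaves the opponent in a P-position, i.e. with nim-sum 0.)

3

Nim-sum: 18 ^ 22 ^ 6 ^ 14 ^ 21 = 25.
The overall nim-sum is X = 25. A heap of size p has a winning move iff p XOR X < p (reduce it to p XOR X).
  18: 18 XOR 25 = 11 < 18 — winning move (to 11).
  22: 22 XOR 25 = 15 < 22 — winning move (to 15).
  6: 6 XOR 25 = 31 ≥ 6 — no move.
  14: 14 XOR 25 = 23 ≥ 14 — no move.
  21: 21 XOR 25 = 12 < 21 — winning move (to 12).
That gives 3 winning moves.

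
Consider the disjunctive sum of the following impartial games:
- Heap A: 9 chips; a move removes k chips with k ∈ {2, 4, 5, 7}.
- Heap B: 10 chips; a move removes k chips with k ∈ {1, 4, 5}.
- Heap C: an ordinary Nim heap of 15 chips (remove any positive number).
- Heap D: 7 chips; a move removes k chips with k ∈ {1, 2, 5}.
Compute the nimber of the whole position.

14

Grundy values for heap A (subtraction set {2, 4, 5, 7}):
k:     0  1  2  3  4  5  6  7  8  9
g(k):  0  0  1  1  2  2  3  3  4  0
So g(9) = 0.
Grundy values for heap B (subtraction set {1, 4, 5}):
g(0) = mex{} = 0
g(1) = mex{0} = 1
g(2) = mex{1} = 0
g(3) = mex{0} = 1
g(4) = mex{0,1} = 2
g(5) = mex{0,1,2} = 3
g(6) = mex{0,1,3} = 2
g(7) = mex{0,1,2} = 3
g(8) = mex{1,2,3} = 0
g(9) = mex{0,2,3} = 1
g(10) = mex{1,2,3} = 0
So g(10) = 0.
Heap C is a plain Nim heap of size 15, so its Grundy value is 15.
Build the Grundy sequence for heap D with g(k) = mex{g(k−s) : s ∈ {1, 2, 5}, s ≤ k}:
g(0) = mex{} = 0
g(1) = mex{0} = 1
g(2) = mex{0,1} = 2
g(3) = mex{1,2} = 0
g(4) = mex{0,2} = 1
g(5) = mex{0,1} = 2
g(6) = mex{1,2} = 0
g(7) = mex{0,2} = 1
So g(7) = 1.
The value of a disjunctive sum is the nim-sum of the parts.
Combined value = 0 XOR 0 XOR 15 XOR 1 = 14.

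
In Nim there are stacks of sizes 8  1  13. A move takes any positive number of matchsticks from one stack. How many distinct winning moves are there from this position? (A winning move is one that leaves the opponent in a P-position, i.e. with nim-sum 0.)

Compute the nim-sum pairwise:
8 ^ 1 = 9
9 ^ 13 = 4
The overall nim-sum is X = 4. A stack of size p has a winning move iff p XOR X < p (reduce it to p XOR X).
  8: 8 XOR 4 = 12 ≥ 8 — no move.
  1: 1 XOR 4 = 5 ≥ 1 — no move.
  13: 13 XOR 4 = 9 < 13 — winning move (to 9).
That gives 1 winning move.

1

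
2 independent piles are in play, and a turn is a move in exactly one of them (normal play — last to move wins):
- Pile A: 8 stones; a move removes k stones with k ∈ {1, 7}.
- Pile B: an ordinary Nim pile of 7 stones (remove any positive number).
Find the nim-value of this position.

Build the Grundy sequence for pile A with g(k) = mex{g(k−s) : s ∈ {1, 7}, s ≤ k}:
g(0) = mex{} = 0
g(1) = mex{0} = 1
g(2) = mex{1} = 0
g(3) = mex{0} = 1
g(4) = mex{1} = 0
g(5) = mex{0} = 1
g(6) = mex{1} = 0
g(7) = mex{0} = 1
g(8) = mex{1} = 0
So g(8) = 0.
Pile B is a plain Nim pile of size 7, so its Grundy value is 7.
By the Sprague-Grundy theorem, the Grundy value of a sum of independent games is the XOR of the component values.
Combined value = 0 XOR 7 = 7.

7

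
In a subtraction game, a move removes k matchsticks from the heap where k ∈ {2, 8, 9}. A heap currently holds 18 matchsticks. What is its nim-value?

1

Compute g(0), g(1), … for moves {2, 8, 9}:
k:     0  1  2  3  4  5  6  7  8  9 10 11 12 13 14 15 16 17 18
g(k):  0  0  1  1  0  0  1  1  2  2  3  0  2  1  3  0  0  1  1
So g(18) = 1.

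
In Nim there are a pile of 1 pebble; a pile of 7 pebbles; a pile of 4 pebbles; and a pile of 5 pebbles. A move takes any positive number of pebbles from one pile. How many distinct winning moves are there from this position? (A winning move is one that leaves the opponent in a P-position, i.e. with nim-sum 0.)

3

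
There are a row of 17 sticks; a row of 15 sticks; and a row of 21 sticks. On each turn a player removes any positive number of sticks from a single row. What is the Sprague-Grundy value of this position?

11

Compute the nim-sum pairwise:
17 ⊕ 15 = 30
30 ⊕ 21 = 11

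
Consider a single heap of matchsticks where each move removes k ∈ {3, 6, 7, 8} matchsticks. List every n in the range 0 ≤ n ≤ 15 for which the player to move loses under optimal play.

0, 1, 2, 11, 12, 13

Build the Grundy sequence with g(k) = mex{g(k−s) : s ∈ {3, 6, 7, 8}, s ≤ k}:
k:     0  1  2  3  4  5  6  7  8  9 10 11 12 13 14 15
g(k):  0  0  0  1  1  1  2  2  2  3  3  0  0  0  1  1
The P-positions (g = 0) in 0..15 are 0, 1, 2, 11, 12, 13.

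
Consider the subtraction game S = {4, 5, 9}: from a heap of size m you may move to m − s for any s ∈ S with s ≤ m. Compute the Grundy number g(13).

0

Build the Grundy sequence with g(k) = mex{g(k−s) : s ∈ {4, 5, 9}, s ≤ k}:
g(0) = mex{} = 0
g(1) = mex{} = 0
g(2) = mex{} = 0
g(3) = mex{} = 0
g(4) = mex{0} = 1
g(5) = mex{0} = 1
g(6) = mex{0} = 1
g(7) = mex{0} = 1
g(8) = mex{0,1} = 2
g(9) = mex{0,1} = 2
g(10) = mex{0,1} = 2
g(11) = mex{0,1} = 2
g(12) = mex{0,1,2} = 3
g(13) = mex{1,2} = 0
So g(13) = 0.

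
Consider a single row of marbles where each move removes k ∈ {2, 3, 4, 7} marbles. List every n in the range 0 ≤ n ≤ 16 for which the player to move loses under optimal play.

0, 1, 6, 11, 12

Compute g(0), g(1), … for moves {2, 3, 4, 7}:
k:     0  1  2  3  4  5  6  7  8  9 10 11 12 13 14 15 16
g(k):  0  0  1  1  2  2  0  3  1  4  2  0  0  1  1  2  2
The P-positions (g = 0) in 0..16 are 0, 1, 6, 11, 12.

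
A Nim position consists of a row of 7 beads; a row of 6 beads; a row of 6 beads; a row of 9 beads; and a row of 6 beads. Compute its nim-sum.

8

Compute the nim-sum pairwise:
7 ^ 6 = 1
1 ^ 6 = 7
7 ^ 9 = 14
14 ^ 6 = 8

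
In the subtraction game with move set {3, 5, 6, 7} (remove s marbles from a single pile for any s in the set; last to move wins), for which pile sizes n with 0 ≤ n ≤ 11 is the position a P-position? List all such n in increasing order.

0, 1, 2, 10, 11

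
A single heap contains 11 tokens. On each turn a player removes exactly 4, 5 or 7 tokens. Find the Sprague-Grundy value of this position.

Compute g(0), g(1), … for moves {4, 5, 7}:
k:     0  1  2  3  4  5  6  7  8  9 10 11
g(k):  0  0  0  0  1  1  1  1  2  2  2  0
So g(11) = 0.

0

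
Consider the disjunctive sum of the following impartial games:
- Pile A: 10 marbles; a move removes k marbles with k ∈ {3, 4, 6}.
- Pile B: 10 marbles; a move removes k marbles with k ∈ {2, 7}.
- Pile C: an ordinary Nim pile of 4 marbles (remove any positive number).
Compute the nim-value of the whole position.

Build the Grundy sequence for pile A with g(k) = mex{g(k−s) : s ∈ {3, 4, 6}, s ≤ k}:
g(0) = mex{} = 0
g(1) = mex{} = 0
g(2) = mex{} = 0
g(3) = mex{0} = 1
g(4) = mex{0} = 1
g(5) = mex{0} = 1
g(6) = mex{0,1} = 2
g(7) = mex{0,1} = 2
g(8) = mex{0,1} = 2
g(9) = mex{1,2} = 0
g(10) = mex{1,2} = 0
So g(10) = 0.
Build the Grundy sequence for pile B with g(k) = mex{g(k−s) : s ∈ {2, 7}, s ≤ k}:
g(0) = mex{} = 0
g(1) = mex{} = 0
g(2) = mex{0} = 1
g(3) = mex{0} = 1
g(4) = mex{1} = 0
g(5) = mex{1} = 0
g(6) = mex{0} = 1
g(7) = mex{0} = 1
g(8) = mex{0,1} = 2
g(9) = mex{1} = 0
g(10) = mex{1,2} = 0
So g(10) = 0.
Pile C is a plain Nim pile of size 4, so its Grundy value is 4.
The value of a disjunctive sum is the nim-sum of the parts.
Combined value = 0 XOR 0 XOR 4 = 4.

4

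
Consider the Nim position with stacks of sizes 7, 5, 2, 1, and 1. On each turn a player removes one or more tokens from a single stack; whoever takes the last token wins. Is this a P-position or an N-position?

Nim-sum: 7 XOR 5 XOR 2 XOR 1 XOR 1 = 0.
The nim-sum is 0, so this is a P-position: the player to move is in a losing position under optimal play.

P-position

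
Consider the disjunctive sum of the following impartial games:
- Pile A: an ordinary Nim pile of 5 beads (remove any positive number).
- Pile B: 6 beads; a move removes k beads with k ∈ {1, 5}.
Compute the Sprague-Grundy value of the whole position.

Pile A is a plain Nim pile of size 5, so its Grundy value is 5.
Grundy values for pile B (subtraction set {1, 5}):
k:     0  1  2  3  4  5  6
g(k):  0  1  0  1  0  1  0
So g(6) = 0.
By the Sprague-Grundy theorem, the Grundy value of a sum of independent games is the XOR of the component values.
Combined value = 5 XOR 0 = 5.

5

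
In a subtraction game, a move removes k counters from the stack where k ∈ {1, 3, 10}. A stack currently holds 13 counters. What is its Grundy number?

0

Build the Grundy sequence with g(k) = mex{g(k−s) : s ∈ {1, 3, 10}, s ≤ k}:
g(0) = mex{} = 0
g(1) = mex{0} = 1
g(2) = mex{1} = 0
g(3) = mex{0} = 1
g(4) = mex{1} = 0
g(5) = mex{0} = 1
g(6) = mex{1} = 0
g(7) = mex{0} = 1
g(8) = mex{1} = 0
g(9) = mex{0} = 1
g(10) = mex{0,1} = 2
g(11) = mex{0,1,2} = 3
g(12) = mex{0,1,3} = 2
g(13) = mex{1,2} = 0
So g(13) = 0.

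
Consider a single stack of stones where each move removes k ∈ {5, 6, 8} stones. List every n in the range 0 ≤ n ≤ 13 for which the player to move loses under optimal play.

Grundy values for subtraction set {5, 6, 8}:
k:     0  1  2  3  4  5  6  7  8  9 10 11 12 13
g(k):  0  0  0  0  0  1  1  1  1  1  2  2  2  0
The P-positions (g = 0) in 0..13 are 0, 1, 2, 3, 4, 13.

0, 1, 2, 3, 4, 13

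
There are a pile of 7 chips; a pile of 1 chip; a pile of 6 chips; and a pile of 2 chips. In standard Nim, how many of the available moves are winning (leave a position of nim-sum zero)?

3

Compute the nim-sum pairwise:
7 XOR 1 = 6
6 XOR 6 = 0
0 XOR 2 = 2
The overall nim-sum is X = 2. A pile of size p has a winning move iff p XOR X < p (reduce it to p XOR X).
  7: 7 XOR 2 = 5 < 7 — winning move (to 5).
  1: 1 XOR 2 = 3 ≥ 1 — no move.
  6: 6 XOR 2 = 4 < 6 — winning move (to 4).
  2: 2 XOR 2 = 0 < 2 — winning move (to 0).
That gives 3 winning moves.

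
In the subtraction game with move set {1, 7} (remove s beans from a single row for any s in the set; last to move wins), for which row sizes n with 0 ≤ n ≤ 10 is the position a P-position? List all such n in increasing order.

Compute g(0), g(1), … for moves {1, 7}:
g(0) = mex{} = 0
g(1) = mex{0} = 1
g(2) = mex{1} = 0
g(3) = mex{0} = 1
g(4) = mex{1} = 0
g(5) = mex{0} = 1
g(6) = mex{1} = 0
g(7) = mex{0} = 1
g(8) = mex{1} = 0
g(9) = mex{0} = 1
g(10) = mex{1} = 0
The P-positions (g = 0) in 0..10 are 0, 2, 4, 6, 8, 10.

0, 2, 4, 6, 8, 10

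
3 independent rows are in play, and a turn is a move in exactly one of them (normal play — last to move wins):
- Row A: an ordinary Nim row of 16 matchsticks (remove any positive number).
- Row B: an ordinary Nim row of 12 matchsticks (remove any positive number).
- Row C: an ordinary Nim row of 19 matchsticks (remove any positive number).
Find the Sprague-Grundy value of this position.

15

Row A is a plain Nim row of size 16, so its Grundy value is 16.
Row B is a plain Nim row of size 12, so its Grundy value is 12.
Row C is a plain Nim row of size 19, so its Grundy value is 19.
By the Sprague-Grundy theorem, the Grundy value of a sum of independent games is the XOR of the component values.
Combined value = 16 XOR 12 XOR 19 = 15.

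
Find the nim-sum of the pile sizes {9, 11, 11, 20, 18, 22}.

25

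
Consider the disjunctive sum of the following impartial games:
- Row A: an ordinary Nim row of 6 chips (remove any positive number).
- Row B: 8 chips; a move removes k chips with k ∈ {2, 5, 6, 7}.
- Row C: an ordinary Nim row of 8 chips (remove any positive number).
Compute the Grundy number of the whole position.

Row A is a plain Nim row of size 6, so its Grundy value is 6.
Build the Grundy sequence for row B with g(k) = mex{g(k−s) : s ∈ {2, 5, 6, 7}, s ≤ k}:
g(0) = mex{} = 0
g(1) = mex{} = 0
g(2) = mex{0} = 1
g(3) = mex{0} = 1
g(4) = mex{1} = 0
g(5) = mex{0,1} = 2
g(6) = mex{0} = 1
g(7) = mex{0,1,2} = 3
g(8) = mex{0,1} = 2
So g(8) = 2.
Row C is a plain Nim row of size 8, so its Grundy value is 8.
The value of a disjunctive sum is the nim-sum of the parts.
Combined value = 6 XOR 2 XOR 8 = 12.

12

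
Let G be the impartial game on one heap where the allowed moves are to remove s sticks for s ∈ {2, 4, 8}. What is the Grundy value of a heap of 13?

Compute g(0), g(1), … for moves {2, 4, 8}:
g(0) = mex{} = 0
g(1) = mex{} = 0
g(2) = mex{0} = 1
g(3) = mex{0} = 1
g(4) = mex{0,1} = 2
g(5) = mex{0,1} = 2
g(6) = mex{1,2} = 0
g(7) = mex{1,2} = 0
g(8) = mex{0,2} = 1
g(9) = mex{0,2} = 1
g(10) = mex{0,1} = 2
g(11) = mex{0,1} = 2
g(12) = mex{1,2} = 0
g(13) = mex{1,2} = 0
So g(13) = 0.

0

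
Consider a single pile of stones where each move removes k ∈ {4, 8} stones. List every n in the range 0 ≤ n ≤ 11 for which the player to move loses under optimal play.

0, 1, 2, 3

Grundy values for subtraction set {4, 8}:
k:     0  1  2  3  4  5  6  7  8  9 10 11
g(k):  0  0  0  0  1  1  1  1  2  2  2  2
The P-positions (g = 0) in 0..11 are 0, 1, 2, 3.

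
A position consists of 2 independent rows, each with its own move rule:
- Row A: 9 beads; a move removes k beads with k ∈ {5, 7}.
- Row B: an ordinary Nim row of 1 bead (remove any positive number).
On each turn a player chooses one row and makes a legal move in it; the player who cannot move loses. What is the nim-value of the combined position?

For row A, compute g(0), g(1), … with moves {5, 7}:
k:     0  1  2  3  4  5  6  7  8  9
g(k):  0  0  0  0  0  1  1  1  1  1
So g(9) = 1.
Row B is a plain Nim row of size 1, so its Grundy value is 1.
The value of a disjunctive sum is the nim-sum of the parts.
Combined value = 1 XOR 1 = 0.

0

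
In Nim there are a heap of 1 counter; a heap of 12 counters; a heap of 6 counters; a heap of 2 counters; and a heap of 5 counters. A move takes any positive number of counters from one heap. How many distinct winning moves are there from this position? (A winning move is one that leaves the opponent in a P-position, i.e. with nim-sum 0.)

1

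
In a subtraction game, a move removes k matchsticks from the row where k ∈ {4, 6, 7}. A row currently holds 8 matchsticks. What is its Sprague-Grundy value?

Grundy values for subtraction set {4, 6, 7}:
k:     0  1  2  3  4  5  6  7  8
g(k):  0  0  0  0  1  1  1  1  2
So g(8) = 2.

2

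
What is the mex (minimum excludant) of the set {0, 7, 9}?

1

0 is in the set but 1 is not, so the mex is 1.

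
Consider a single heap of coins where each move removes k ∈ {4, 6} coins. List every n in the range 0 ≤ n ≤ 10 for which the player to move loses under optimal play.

Compute g(0), g(1), … for moves {4, 6}:
g(0) = mex{} = 0
g(1) = mex{} = 0
g(2) = mex{} = 0
g(3) = mex{} = 0
g(4) = mex{0} = 1
g(5) = mex{0} = 1
g(6) = mex{0} = 1
g(7) = mex{0} = 1
g(8) = mex{0,1} = 2
g(9) = mex{0,1} = 2
g(10) = mex{1} = 0
The P-positions (g = 0) in 0..10 are 0, 1, 2, 3, 10.

0, 1, 2, 3, 10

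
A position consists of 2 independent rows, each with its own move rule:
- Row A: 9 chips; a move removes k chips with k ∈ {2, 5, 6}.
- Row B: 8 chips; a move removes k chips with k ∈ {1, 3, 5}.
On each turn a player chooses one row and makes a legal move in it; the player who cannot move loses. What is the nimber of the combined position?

2

For row A, compute g(0), g(1), … with moves {2, 5, 6}:
g(0) = mex{} = 0
g(1) = mex{} = 0
g(2) = mex{0} = 1
g(3) = mex{0} = 1
g(4) = mex{1} = 0
g(5) = mex{0,1} = 2
g(6) = mex{0} = 1
g(7) = mex{0,1,2} = 3
g(8) = mex{1} = 0
g(9) = mex{0,1,3} = 2
So g(9) = 2.
Grundy values for row B (subtraction set {1, 3, 5}):
g(0) = mex{} = 0
g(1) = mex{0} = 1
g(2) = mex{1} = 0
g(3) = mex{0} = 1
g(4) = mex{1} = 0
g(5) = mex{0} = 1
g(6) = mex{1} = 0
g(7) = mex{0} = 1
g(8) = mex{1} = 0
So g(8) = 0.
By the Sprague-Grundy theorem, the Grundy value of a sum of independent games is the XOR of the component values.
Combined value = 2 ⊕ 0 = 2.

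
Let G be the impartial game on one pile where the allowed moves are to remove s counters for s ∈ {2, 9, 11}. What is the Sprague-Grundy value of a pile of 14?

3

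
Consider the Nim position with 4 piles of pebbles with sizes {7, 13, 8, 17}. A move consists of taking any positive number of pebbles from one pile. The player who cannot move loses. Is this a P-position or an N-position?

N-position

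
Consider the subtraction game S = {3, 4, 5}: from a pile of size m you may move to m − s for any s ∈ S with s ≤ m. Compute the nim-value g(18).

0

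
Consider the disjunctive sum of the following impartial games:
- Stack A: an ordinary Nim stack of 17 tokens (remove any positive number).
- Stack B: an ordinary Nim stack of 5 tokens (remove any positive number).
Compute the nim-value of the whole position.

20

Stack A is a plain Nim stack of size 17, so its Grundy value is 17.
Stack B is a plain Nim stack of size 5, so its Grundy value is 5.
The value of a disjunctive sum is the nim-sum of the parts.
Combined value = 17 ⊕ 5 = 20.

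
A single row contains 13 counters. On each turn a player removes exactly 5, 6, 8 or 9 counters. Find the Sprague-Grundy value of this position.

Compute g(0), g(1), … for moves {5, 6, 8, 9}:
k:     0  1  2  3  4  5  6  7  8  9 10 11 12 13
g(k):  0  0  0  0  0  1  1  1  1  1  2  2  2  2
So g(13) = 2.

2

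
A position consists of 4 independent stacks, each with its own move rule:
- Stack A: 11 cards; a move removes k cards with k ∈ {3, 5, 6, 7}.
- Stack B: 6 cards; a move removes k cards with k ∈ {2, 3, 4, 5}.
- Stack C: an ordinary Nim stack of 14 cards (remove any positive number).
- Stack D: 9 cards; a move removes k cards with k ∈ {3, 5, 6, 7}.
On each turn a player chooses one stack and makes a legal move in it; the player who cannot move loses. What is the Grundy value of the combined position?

14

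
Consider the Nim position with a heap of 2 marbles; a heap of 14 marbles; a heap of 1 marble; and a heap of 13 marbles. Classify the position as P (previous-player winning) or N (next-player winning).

Nim-sum: 2 ^ 14 ^ 1 ^ 13 = 0.
The nim-sum is 0, so this is a P-position: the player to move is in a losing position under optimal play.

P-position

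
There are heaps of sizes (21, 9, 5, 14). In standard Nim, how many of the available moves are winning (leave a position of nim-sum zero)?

1

Nim-sum: 21 XOR 9 XOR 5 XOR 14 = 23.
The overall nim-sum is X = 23. A heap of size p has a winning move iff p XOR X < p (reduce it to p XOR X).
  21: 21 XOR 23 = 2 < 21 — winning move (to 2).
  9: 9 XOR 23 = 30 ≥ 9 — no move.
  5: 5 XOR 23 = 18 ≥ 5 — no move.
  14: 14 XOR 23 = 25 ≥ 14 — no move.
That gives 1 winning move.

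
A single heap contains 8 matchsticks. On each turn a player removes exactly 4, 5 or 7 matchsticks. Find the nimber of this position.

Build the Grundy sequence with g(k) = mex{g(k−s) : s ∈ {4, 5, 7}, s ≤ k}:
g(0) = mex{} = 0
g(1) = mex{} = 0
g(2) = mex{} = 0
g(3) = mex{} = 0
g(4) = mex{0} = 1
g(5) = mex{0} = 1
g(6) = mex{0} = 1
g(7) = mex{0} = 1
g(8) = mex{0,1} = 2
So g(8) = 2.

2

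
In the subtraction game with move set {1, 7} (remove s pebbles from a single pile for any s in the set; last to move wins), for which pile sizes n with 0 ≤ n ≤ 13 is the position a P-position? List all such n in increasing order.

Compute g(0), g(1), … for moves {1, 7}:
k:     0  1  2  3  4  5  6  7  8  9 10 11 12 13
g(k):  0  1  0  1  0  1  0  1  0  1  0  1  0  1
The P-positions (g = 0) in 0..13 are 0, 2, 4, 6, 8, 10, 12.

0, 2, 4, 6, 8, 10, 12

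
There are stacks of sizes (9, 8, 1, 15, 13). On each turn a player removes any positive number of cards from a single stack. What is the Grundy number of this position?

2

Nim-sum: 9 ⊕ 8 ⊕ 1 ⊕ 15 ⊕ 13 = 2.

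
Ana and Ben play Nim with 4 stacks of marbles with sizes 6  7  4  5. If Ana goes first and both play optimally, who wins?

Bitwise XOR of the heap sizes:
  110  (6)
  111  (7)
  100  (4)
  101  (5)
  ---
  000  (0)
The nim-sum is 0, so this is a P-position: the player to move is in a losing position under optimal play; Ana is about to move from it and so loses — Ben wins.

Ben wins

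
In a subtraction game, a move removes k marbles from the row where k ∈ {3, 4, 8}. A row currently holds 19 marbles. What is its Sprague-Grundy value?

0

Compute g(0), g(1), … for moves {3, 4, 8}:
k:     0  1  2  3  4  5  6  7  8  9 10 11 12 13 14 15 16 17 18 19
g(k):  0  0  0  1  1  1  2  0  2  3  1  3  0  0  0  1  1  1  2  0
So g(19) = 0.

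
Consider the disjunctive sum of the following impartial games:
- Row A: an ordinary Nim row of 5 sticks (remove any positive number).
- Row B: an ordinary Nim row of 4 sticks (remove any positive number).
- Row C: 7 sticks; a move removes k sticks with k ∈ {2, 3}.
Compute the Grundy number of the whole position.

0

Row A is a plain Nim row of size 5, so its Grundy value is 5.
Row B is a plain Nim row of size 4, so its Grundy value is 4.
For row C, compute g(0), g(1), … with moves {2, 3}:
g(0) = mex{} = 0
g(1) = mex{} = 0
g(2) = mex{0} = 1
g(3) = mex{0} = 1
g(4) = mex{0,1} = 2
g(5) = mex{1} = 0
g(6) = mex{1,2} = 0
g(7) = mex{0,2} = 1
So g(7) = 1.
The value of a disjunctive sum is the nim-sum of the parts.
Combined value = 5 ⊕ 4 ⊕ 1 = 0.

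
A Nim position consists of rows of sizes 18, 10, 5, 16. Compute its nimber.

Write each in binary and XOR column by column:
  10010  (18)
  01010  (10)
  00101  (5)
  10000  (16)
  -----
  01101  (13)

13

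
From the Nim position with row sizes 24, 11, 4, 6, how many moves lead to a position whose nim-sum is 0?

1

Compute the nim-sum pairwise:
24 XOR 11 = 19
19 XOR 4 = 23
23 XOR 6 = 17
The overall nim-sum is X = 17. A row of size p has a winning move iff p XOR X < p (reduce it to p XOR X).
  24: 24 XOR 17 = 9 < 24 — winning move (to 9).
  11: 11 XOR 17 = 26 ≥ 11 — no move.
  4: 4 XOR 17 = 21 ≥ 4 — no move.
  6: 6 XOR 17 = 23 ≥ 6 — no move.
That gives 1 winning move.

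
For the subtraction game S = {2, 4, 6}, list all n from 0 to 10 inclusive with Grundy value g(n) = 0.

0, 1, 8, 9

Build the Grundy sequence with g(k) = mex{g(k−s) : s ∈ {2, 4, 6}, s ≤ k}:
k:     0  1  2  3  4  5  6  7  8  9 10
g(k):  0  0  1  1  2  2  3  3  0  0  1
The P-positions (g = 0) in 0..10 are 0, 1, 8, 9.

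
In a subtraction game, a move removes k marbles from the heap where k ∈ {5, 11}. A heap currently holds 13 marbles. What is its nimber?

2

Compute g(0), g(1), … for moves {5, 11}:
g(0) = mex{} = 0
g(1) = mex{} = 0
g(2) = mex{} = 0
g(3) = mex{} = 0
g(4) = mex{} = 0
g(5) = mex{0} = 1
g(6) = mex{0} = 1
g(7) = mex{0} = 1
g(8) = mex{0} = 1
g(9) = mex{0} = 1
g(10) = mex{1} = 0
g(11) = mex{0,1} = 2
g(12) = mex{0,1} = 2
g(13) = mex{0,1} = 2
So g(13) = 2.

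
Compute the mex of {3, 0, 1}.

2

The values 0, 1 are all present; 2 is the first non-negative integer missing from the set.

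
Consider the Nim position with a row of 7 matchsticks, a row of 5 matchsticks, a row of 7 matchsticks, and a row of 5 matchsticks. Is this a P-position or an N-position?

P-position

Bitwise XOR of the heap sizes:
  111  (7)
  101  (5)
  111  (7)
  101  (5)
  ---
  000  (0)
The nim-sum is 0, so this is a P-position: the player to move is in a losing position under optimal play.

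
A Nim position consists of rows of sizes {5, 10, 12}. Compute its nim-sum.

Nim-sum: 5 ^ 10 ^ 12 = 3.

3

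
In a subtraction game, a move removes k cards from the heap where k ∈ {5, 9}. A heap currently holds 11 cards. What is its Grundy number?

Grundy values for subtraction set {5, 9}:
k:     0  1  2  3  4  5  6  7  8  9 10 11
g(k):  0  0  0  0  0  1  1  1  1  1  2  2
So g(11) = 2.

2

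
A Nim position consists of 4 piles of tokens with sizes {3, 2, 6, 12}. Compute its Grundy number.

11

Compute the nim-sum pairwise:
3 ⊕ 2 = 1
1 ⊕ 6 = 7
7 ⊕ 12 = 11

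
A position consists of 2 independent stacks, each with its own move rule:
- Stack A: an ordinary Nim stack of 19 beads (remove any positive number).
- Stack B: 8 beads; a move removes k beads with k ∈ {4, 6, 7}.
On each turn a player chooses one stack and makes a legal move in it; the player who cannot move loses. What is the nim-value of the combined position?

17

Stack A is a plain Nim stack of size 19, so its Grundy value is 19.
Build the Grundy sequence for stack B with g(k) = mex{g(k−s) : s ∈ {4, 6, 7}, s ≤ k}:
g(0) = mex{} = 0
g(1) = mex{} = 0
g(2) = mex{} = 0
g(3) = mex{} = 0
g(4) = mex{0} = 1
g(5) = mex{0} = 1
g(6) = mex{0} = 1
g(7) = mex{0} = 1
g(8) = mex{0,1} = 2
So g(8) = 2.
The value of a disjunctive sum is the nim-sum of the parts.
Combined value = 19 XOR 2 = 17.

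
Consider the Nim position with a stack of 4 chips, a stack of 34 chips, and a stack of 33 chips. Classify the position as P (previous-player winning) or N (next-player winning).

Bitwise XOR of the heap sizes:
  000100  (4)
  100010  (34)
  100001  (33)
  ------
  000111  (7)
The nim-sum is 7 ≠ 0, so this is an N-position: the player to move can win.

N-position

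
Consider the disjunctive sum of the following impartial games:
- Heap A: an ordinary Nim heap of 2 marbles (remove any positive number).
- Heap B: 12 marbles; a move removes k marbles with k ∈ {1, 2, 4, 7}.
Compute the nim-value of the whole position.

2

Heap A is a plain Nim heap of size 2, so its Grundy value is 2.
Grundy values for heap B (subtraction set {1, 2, 4, 7}):
g(0) = mex{} = 0
g(1) = mex{0} = 1
g(2) = mex{0,1} = 2
g(3) = mex{1,2} = 0
g(4) = mex{0,2} = 1
g(5) = mex{0,1} = 2
g(6) = mex{1,2} = 0
g(7) = mex{0,2} = 1
g(8) = mex{0,1} = 2
g(9) = mex{1,2} = 0
g(10) = mex{0,2} = 1
g(11) = mex{0,1} = 2
g(12) = mex{1,2} = 0
So g(12) = 0.
By the Sprague-Grundy theorem, the Grundy value of a sum of independent games is the XOR of the component values.
Combined value = 2 XOR 0 = 2.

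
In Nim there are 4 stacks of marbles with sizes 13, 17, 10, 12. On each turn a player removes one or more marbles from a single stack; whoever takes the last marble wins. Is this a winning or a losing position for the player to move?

Winning position

Bitwise XOR of the heap sizes:
  01101  (13)
  10001  (17)
  01010  (10)
  01100  (12)
  -----
  11010  (26)
The nim-sum is 26 ≠ 0, so this is an N-position: the player to move can win.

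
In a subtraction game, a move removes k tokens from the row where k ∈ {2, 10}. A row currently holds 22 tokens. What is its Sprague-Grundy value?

Grundy values for subtraction set {2, 10}:
k:     0  1  2  3  4  5  6  7  8  9 10 11 12 13 14 15 16 17 18 19 20 21 22
g(k):  0  0  1  1  0  0  1  1  0  0  1  1  0  0  1  1  0  0  1  1  0  0  1
So g(22) = 1.

1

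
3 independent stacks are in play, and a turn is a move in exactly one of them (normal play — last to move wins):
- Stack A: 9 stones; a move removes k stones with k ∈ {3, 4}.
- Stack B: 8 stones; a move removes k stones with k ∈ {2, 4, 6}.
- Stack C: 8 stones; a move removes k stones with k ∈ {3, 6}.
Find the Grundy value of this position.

Grundy values for stack A (subtraction set {3, 4}):
k:     0  1  2  3  4  5  6  7  8  9
g(k):  0  0  0  1  1  1  2  0  0  0
So g(9) = 0.
Grundy values for stack B (subtraction set {2, 4, 6}):
k:     0  1  2  3  4  5  6  7  8
g(k):  0  0  1  1  2  2  3  3  0
So g(8) = 0.
For stack C, compute g(0), g(1), … with moves {3, 6}:
g(0) = mex{} = 0
g(1) = mex{} = 0
g(2) = mex{} = 0
g(3) = mex{0} = 1
g(4) = mex{0} = 1
g(5) = mex{0} = 1
g(6) = mex{0,1} = 2
g(7) = mex{0,1} = 2
g(8) = mex{0,1} = 2
So g(8) = 2.
By the Sprague-Grundy theorem, the Grundy value of a sum of independent games is the XOR of the component values.
Combined value = 0 ⊕ 0 ⊕ 2 = 2.

2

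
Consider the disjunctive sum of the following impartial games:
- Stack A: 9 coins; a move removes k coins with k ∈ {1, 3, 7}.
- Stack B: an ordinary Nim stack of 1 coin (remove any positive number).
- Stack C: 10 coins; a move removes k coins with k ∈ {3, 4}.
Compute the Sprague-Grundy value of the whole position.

1

Build the Grundy sequence for stack A with g(k) = mex{g(k−s) : s ∈ {1, 3, 7}, s ≤ k}:
k:     0  1  2  3  4  5  6  7  8  9
g(k):  0  1  0  1  0  1  0  1  0  1
So g(9) = 1.
Stack B is a plain Nim stack of size 1, so its Grundy value is 1.
Build the Grundy sequence for stack C with g(k) = mex{g(k−s) : s ∈ {3, 4}, s ≤ k}:
g(0) = mex{} = 0
g(1) = mex{} = 0
g(2) = mex{} = 0
g(3) = mex{0} = 1
g(4) = mex{0} = 1
g(5) = mex{0} = 1
g(6) = mex{0,1} = 2
g(7) = mex{1} = 0
g(8) = mex{1} = 0
g(9) = mex{1,2} = 0
g(10) = mex{0,2} = 1
So g(10) = 1.
By the Sprague-Grundy theorem, the Grundy value of a sum of independent games is the XOR of the component values.
Combined value = 1 XOR 1 XOR 1 = 1.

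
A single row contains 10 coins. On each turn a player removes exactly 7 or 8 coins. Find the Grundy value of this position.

Grundy values for subtraction set {7, 8}:
g(0) = mex{} = 0
g(1) = mex{} = 0
g(2) = mex{} = 0
g(3) = mex{} = 0
g(4) = mex{} = 0
g(5) = mex{} = 0
g(6) = mex{} = 0
g(7) = mex{0} = 1
g(8) = mex{0} = 1
g(9) = mex{0} = 1
g(10) = mex{0} = 1
So g(10) = 1.

1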